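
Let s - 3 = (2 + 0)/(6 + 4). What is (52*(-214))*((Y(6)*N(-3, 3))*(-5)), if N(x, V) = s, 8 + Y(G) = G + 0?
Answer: -356096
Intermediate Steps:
Y(G) = -8 + G (Y(G) = -8 + (G + 0) = -8 + G)
s = 16/5 (s = 3 + (2 + 0)/(6 + 4) = 3 + 2/10 = 3 + 2*(⅒) = 3 + ⅕ = 16/5 ≈ 3.2000)
N(x, V) = 16/5
(52*(-214))*((Y(6)*N(-3, 3))*(-5)) = (52*(-214))*(((-8 + 6)*(16/5))*(-5)) = -11128*(-2*16/5)*(-5) = -(-356096)*(-5)/5 = -11128*32 = -356096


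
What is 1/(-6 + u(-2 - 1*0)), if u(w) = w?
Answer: -⅛ ≈ -0.12500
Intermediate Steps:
1/(-6 + u(-2 - 1*0)) = 1/(-6 + (-2 - 1*0)) = 1/(-6 + (-2 + 0)) = 1/(-6 - 2) = 1/(-8) = -⅛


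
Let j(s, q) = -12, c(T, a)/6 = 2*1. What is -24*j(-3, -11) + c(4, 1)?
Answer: 300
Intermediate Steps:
c(T, a) = 12 (c(T, a) = 6*(2*1) = 6*2 = 12)
-24*j(-3, -11) + c(4, 1) = -24*(-12) + 12 = 288 + 12 = 300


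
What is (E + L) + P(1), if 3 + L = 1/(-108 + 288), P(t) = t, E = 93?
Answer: 16381/180 ≈ 91.006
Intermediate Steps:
L = -539/180 (L = -3 + 1/(-108 + 288) = -3 + 1/180 = -539/180 ≈ -2.9944)
(E + L) + P(1) = (93 - 539/180) + 1 = 16201/180 + 1 = 16381/180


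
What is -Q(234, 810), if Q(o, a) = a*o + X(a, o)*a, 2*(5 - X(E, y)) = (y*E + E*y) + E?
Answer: 153661860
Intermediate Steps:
X(E, y) = 5 - E/2 - E*y (X(E, y) = 5 - ((y*E + E*y) + E)/2 = 5 - ((E*y + E*y) + E)/2 = 5 - (2*E*y + E)/2 = 5 - (E + 2*E*y)/2 = 5 + (-E/2 - E*y) = 5 - E/2 - E*y)
Q(o, a) = a*o + a*(5 - a/2 - a*o) (Q(o, a) = a*o + (5 - a/2 - a*o)*a = a*o + a*(5 - a/2 - a*o))
-Q(234, 810) = -810*(10 - 1*810 + 2*234 - 2*810*234)/2 = -810*(10 - 810 + 468 - 379080)/2 = -810*(-379412)/2 = -1*(-153661860) = 153661860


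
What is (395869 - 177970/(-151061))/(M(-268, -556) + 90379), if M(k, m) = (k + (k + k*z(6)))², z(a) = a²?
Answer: 59800544979/15680771543335 ≈ 0.0038136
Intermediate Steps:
M(k, m) = 1444*k² (M(k, m) = (k + (k + k*6²))² = (k + (k + k*36))² = (k + (k + 36*k))² = (k + 37*k)² = (38*k)² = 1444*k²)
(395869 - 177970/(-151061))/(M(-268, -556) + 90379) = (395869 - 177970/(-151061))/(1444*(-268)² + 90379) = (395869 - 177970*(-1/151061))/(1444*71824 + 90379) = (395869 + 177970/151061)/(103713856 + 90379) = (59800544979/151061)/103804235 = (59800544979/151061)*(1/103804235) = 59800544979/15680771543335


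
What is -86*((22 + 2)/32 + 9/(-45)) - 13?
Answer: -603/10 ≈ -60.300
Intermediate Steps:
-86*((22 + 2)/32 + 9/(-45)) - 13 = -86*(24*(1/32) + 9*(-1/45)) - 13 = -86*(¾ - ⅕) - 13 = -86*11/20 - 13 = -473/10 - 13 = -603/10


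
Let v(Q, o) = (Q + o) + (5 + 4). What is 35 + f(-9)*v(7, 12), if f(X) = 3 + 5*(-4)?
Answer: -441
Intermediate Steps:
f(X) = -17 (f(X) = 3 - 20 = -17)
v(Q, o) = 9 + Q + o (v(Q, o) = (Q + o) + 9 = 9 + Q + o)
35 + f(-9)*v(7, 12) = 35 - 17*(9 + 7 + 12) = 35 - 17*28 = 35 - 476 = -441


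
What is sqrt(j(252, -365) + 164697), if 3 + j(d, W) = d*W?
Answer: sqrt(72714) ≈ 269.66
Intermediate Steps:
j(d, W) = -3 + W*d (j(d, W) = -3 + d*W = -3 + W*d)
sqrt(j(252, -365) + 164697) = sqrt((-3 - 365*252) + 164697) = sqrt((-3 - 91980) + 164697) = sqrt(-91983 + 164697) = sqrt(72714)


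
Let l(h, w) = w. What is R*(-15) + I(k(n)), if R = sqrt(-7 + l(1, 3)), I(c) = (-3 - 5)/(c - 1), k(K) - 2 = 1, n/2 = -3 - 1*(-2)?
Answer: -4 - 30*I ≈ -4.0 - 30.0*I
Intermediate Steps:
n = -2 (n = 2*(-3 - 1*(-2)) = 2*(-3 + 2) = 2*(-1) = -2)
k(K) = 3 (k(K) = 2 + 1 = 3)
I(c) = -8/(-1 + c)
R = 2*I (R = sqrt(-7 + 3) = sqrt(-4) = 2*I ≈ 2.0*I)
R*(-15) + I(k(n)) = (2*I)*(-15) - 8/(-1 + 3) = -30*I - 8/2 = -30*I - 8*1/2 = -30*I - 4 = -4 - 30*I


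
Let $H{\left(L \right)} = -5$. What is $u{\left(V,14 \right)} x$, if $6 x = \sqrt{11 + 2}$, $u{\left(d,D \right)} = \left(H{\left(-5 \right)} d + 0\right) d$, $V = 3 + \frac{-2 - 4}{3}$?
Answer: $- \frac{5 \sqrt{13}}{6} \approx -3.0046$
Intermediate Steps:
$V = 1$ ($V = 3 + \frac{-2 - 4}{3} = 3 + \frac{1}{3} \left(-6\right) = 3 - 2 = 1$)
$u{\left(d,D \right)} = - 5 d^{2}$ ($u{\left(d,D \right)} = \left(- 5 d + 0\right) d = - 5 d d = - 5 d^{2}$)
$x = \frac{\sqrt{13}}{6}$ ($x = \frac{\sqrt{11 + 2}}{6} = \frac{\sqrt{13}}{6} \approx 0.60093$)
$u{\left(V,14 \right)} x = - 5 \cdot 1^{2} \frac{\sqrt{13}}{6} = \left(-5\right) 1 \frac{\sqrt{13}}{6} = - 5 \frac{\sqrt{13}}{6} = - \frac{5 \sqrt{13}}{6}$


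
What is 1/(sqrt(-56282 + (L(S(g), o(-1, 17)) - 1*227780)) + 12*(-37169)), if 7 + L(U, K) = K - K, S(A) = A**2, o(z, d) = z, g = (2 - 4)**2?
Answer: -446028/198941260853 - I*sqrt(284069)/198941260853 ≈ -2.242e-6 - 2.6791e-9*I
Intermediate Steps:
g = 4 (g = (-2)**2 = 4)
L(U, K) = -7 (L(U, K) = -7 + (K - K) = -7 + 0 = -7)
1/(sqrt(-56282 + (L(S(g), o(-1, 17)) - 1*227780)) + 12*(-37169)) = 1/(sqrt(-56282 + (-7 - 1*227780)) + 12*(-37169)) = 1/(sqrt(-56282 + (-7 - 227780)) - 446028) = 1/(sqrt(-56282 - 227787) - 446028) = 1/(sqrt(-284069) - 446028) = 1/(I*sqrt(284069) - 446028) = 1/(-446028 + I*sqrt(284069))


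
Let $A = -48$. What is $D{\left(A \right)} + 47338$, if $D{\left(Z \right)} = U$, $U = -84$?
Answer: $47254$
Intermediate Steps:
$D{\left(Z \right)} = -84$
$D{\left(A \right)} + 47338 = -84 + 47338 = 47254$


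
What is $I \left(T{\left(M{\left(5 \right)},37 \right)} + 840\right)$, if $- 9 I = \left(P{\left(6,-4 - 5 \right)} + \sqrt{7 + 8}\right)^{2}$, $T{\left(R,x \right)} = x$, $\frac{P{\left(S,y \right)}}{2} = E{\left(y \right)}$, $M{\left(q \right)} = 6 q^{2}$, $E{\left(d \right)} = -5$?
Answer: $- \frac{100855}{9} + \frac{17540 \sqrt{15}}{9} \approx -3658.1$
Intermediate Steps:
$P{\left(S,y \right)} = -10$ ($P{\left(S,y \right)} = 2 \left(-5\right) = -10$)
$I = - \frac{\left(-10 + \sqrt{15}\right)^{2}}{9}$ ($I = - \frac{\left(-10 + \sqrt{7 + 8}\right)^{2}}{9} = - \frac{\left(-10 + \sqrt{15}\right)^{2}}{9} \approx -4.1712$)
$I \left(T{\left(M{\left(5 \right)},37 \right)} + 840\right) = \left(- \frac{115}{9} + \frac{20 \sqrt{15}}{9}\right) \left(37 + 840\right) = \left(- \frac{115}{9} + \frac{20 \sqrt{15}}{9}\right) 877 = - \frac{100855}{9} + \frac{17540 \sqrt{15}}{9}$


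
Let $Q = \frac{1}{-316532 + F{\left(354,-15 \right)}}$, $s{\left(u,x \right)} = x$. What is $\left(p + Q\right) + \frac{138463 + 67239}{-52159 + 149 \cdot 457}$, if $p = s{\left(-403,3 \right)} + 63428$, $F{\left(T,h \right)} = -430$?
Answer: $\frac{160210860678169}{2525236254} \approx 63444.0$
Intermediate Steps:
$p = 63431$ ($p = 3 + 63428 = 63431$)
$Q = - \frac{1}{316962}$ ($Q = \frac{1}{-316532 - 430} = \frac{1}{-316962} = - \frac{1}{316962} \approx -3.155 \cdot 10^{-6}$)
$\left(p + Q\right) + \frac{138463 + 67239}{-52159 + 149 \cdot 457} = \left(63431 - \frac{1}{316962}\right) + \frac{138463 + 67239}{-52159 + 149 \cdot 457} = \frac{20105216621}{316962} + \frac{205702}{-52159 + 68093} = \frac{20105216621}{316962} + \frac{205702}{15934} = \frac{20105216621}{316962} + 205702 \cdot \frac{1}{15934} = \frac{20105216621}{316962} + \frac{102851}{7967} = \frac{160210860678169}{2525236254}$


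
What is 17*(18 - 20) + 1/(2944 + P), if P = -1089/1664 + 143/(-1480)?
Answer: -30805383694/906049751 ≈ -34.000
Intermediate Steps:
P = -231209/307840 (P = -1089*1/1664 + 143*(-1/1480) = -1089/1664 - 143/1480 = -231209/307840 ≈ -0.75107)
17*(18 - 20) + 1/(2944 + P) = 17*(18 - 20) + 1/(2944 - 231209/307840) = 17*(-2) + 1/(906049751/307840) = -34 + 307840/906049751 = -30805383694/906049751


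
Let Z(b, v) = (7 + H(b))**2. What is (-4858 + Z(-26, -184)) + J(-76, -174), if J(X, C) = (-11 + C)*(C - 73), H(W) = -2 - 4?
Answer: 40838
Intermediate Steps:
H(W) = -6
Z(b, v) = 1 (Z(b, v) = (7 - 6)**2 = 1**2 = 1)
J(X, C) = (-73 + C)*(-11 + C) (J(X, C) = (-11 + C)*(-73 + C) = (-73 + C)*(-11 + C))
(-4858 + Z(-26, -184)) + J(-76, -174) = (-4858 + 1) + (803 + (-174)**2 - 84*(-174)) = -4857 + (803 + 30276 + 14616) = -4857 + 45695 = 40838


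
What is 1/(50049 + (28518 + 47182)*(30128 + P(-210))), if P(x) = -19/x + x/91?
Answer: 273/622596102967 ≈ 4.3849e-10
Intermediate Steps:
P(x) = -19/x + x/91 (P(x) = -19/x + x*(1/91) = -19/x + x/91)
1/(50049 + (28518 + 47182)*(30128 + P(-210))) = 1/(50049 + (28518 + 47182)*(30128 + (-19/(-210) + (1/91)*(-210)))) = 1/(50049 + 75700*(30128 + (-19*(-1/210) - 30/13))) = 1/(50049 + 75700*(30128 + (19/210 - 30/13))) = 1/(50049 + 75700*(30128 - 6053/2730)) = 1/(50049 + 75700*(82243387/2730)) = 1/(50049 + 622582439590/273) = 1/(622596102967/273) = 273/622596102967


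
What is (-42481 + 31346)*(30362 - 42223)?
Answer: 132072235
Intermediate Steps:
(-42481 + 31346)*(30362 - 42223) = -11135*(-11861) = 132072235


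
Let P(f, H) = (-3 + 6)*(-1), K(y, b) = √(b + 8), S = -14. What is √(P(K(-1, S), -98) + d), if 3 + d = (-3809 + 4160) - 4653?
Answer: 2*I*√1077 ≈ 65.635*I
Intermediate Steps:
K(y, b) = √(8 + b)
P(f, H) = -3 (P(f, H) = 3*(-1) = -3)
d = -4305 (d = -3 + ((-3809 + 4160) - 4653) = -3 + (351 - 4653) = -3 - 4302 = -4305)
√(P(K(-1, S), -98) + d) = √(-3 - 4305) = √(-4308) = 2*I*√1077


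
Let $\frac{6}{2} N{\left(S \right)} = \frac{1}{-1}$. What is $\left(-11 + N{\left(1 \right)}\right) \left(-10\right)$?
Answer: $\frac{340}{3} \approx 113.33$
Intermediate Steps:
$N{\left(S \right)} = - \frac{1}{3}$ ($N{\left(S \right)} = \frac{1}{3 \left(-1\right)} = \frac{1}{3} \left(-1\right) = - \frac{1}{3}$)
$\left(-11 + N{\left(1 \right)}\right) \left(-10\right) = \left(-11 - \frac{1}{3}\right) \left(-10\right) = \left(- \frac{34}{3}\right) \left(-10\right) = \frac{340}{3}$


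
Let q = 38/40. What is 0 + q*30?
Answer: 57/2 ≈ 28.500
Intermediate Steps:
q = 19/20 (q = 38*(1/40) = 19/20 ≈ 0.95000)
0 + q*30 = 0 + (19/20)*30 = 0 + 57/2 = 57/2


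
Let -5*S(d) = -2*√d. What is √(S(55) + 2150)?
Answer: √(53750 + 10*√55)/5 ≈ 46.400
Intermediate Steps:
S(d) = 2*√d/5 (S(d) = -(-2)*√d/5 = 2*√d/5)
√(S(55) + 2150) = √(2*√55/5 + 2150) = √(2150 + 2*√55/5)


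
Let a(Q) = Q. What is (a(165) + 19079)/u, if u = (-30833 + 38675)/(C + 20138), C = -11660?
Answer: 27191772/1307 ≈ 20805.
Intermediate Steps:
u = 1307/1413 (u = (-30833 + 38675)/(-11660 + 20138) = 7842/8478 = 7842*(1/8478) = 1307/1413 ≈ 0.92498)
(a(165) + 19079)/u = (165 + 19079)/(1307/1413) = 19244*(1413/1307) = 27191772/1307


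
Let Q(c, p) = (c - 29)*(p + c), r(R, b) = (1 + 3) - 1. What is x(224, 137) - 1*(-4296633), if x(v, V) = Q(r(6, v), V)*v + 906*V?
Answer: 3605395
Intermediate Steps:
r(R, b) = 3 (r(R, b) = 4 - 1 = 3)
Q(c, p) = (-29 + c)*(c + p)
x(v, V) = 906*V + v*(-78 - 26*V) (x(v, V) = (3**2 - 29*3 - 29*V + 3*V)*v + 906*V = (9 - 87 - 29*V + 3*V)*v + 906*V = (-78 - 26*V)*v + 906*V = v*(-78 - 26*V) + 906*V = 906*V + v*(-78 - 26*V))
x(224, 137) - 1*(-4296633) = (906*137 - 26*224*(3 + 137)) - 1*(-4296633) = (124122 - 26*224*140) + 4296633 = (124122 - 815360) + 4296633 = -691238 + 4296633 = 3605395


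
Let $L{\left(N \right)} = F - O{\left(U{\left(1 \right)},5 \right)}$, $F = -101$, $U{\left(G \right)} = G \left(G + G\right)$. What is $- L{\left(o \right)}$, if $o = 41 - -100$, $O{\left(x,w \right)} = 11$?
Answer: $112$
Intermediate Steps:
$U{\left(G \right)} = 2 G^{2}$ ($U{\left(G \right)} = G 2 G = 2 G^{2}$)
$o = 141$ ($o = 41 + 100 = 141$)
$L{\left(N \right)} = -112$ ($L{\left(N \right)} = -101 - 11 = -112$)
$- L{\left(o \right)} = \left(-1\right) \left(-112\right) = 112$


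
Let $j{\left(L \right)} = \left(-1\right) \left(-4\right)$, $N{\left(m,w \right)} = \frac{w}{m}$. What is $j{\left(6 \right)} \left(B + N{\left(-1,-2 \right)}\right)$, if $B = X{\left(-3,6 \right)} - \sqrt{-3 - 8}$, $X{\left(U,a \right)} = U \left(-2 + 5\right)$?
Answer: $-28 - 4 i \sqrt{11} \approx -28.0 - 13.266 i$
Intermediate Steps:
$j{\left(L \right)} = 4$
$X{\left(U,a \right)} = 3 U$ ($X{\left(U,a \right)} = U 3 = 3 U$)
$B = -9 - i \sqrt{11}$ ($B = 3 \left(-3\right) - \sqrt{-3 - 8} = -9 - \sqrt{-11} = -9 - i \sqrt{11} \approx -9.0 - 3.3166 i$)
$j{\left(6 \right)} \left(B + N{\left(-1,-2 \right)}\right) = 4 \left(\left(-9 - i \sqrt{11}\right) - \frac{2}{-1}\right) = 4 \left(\left(-9 - i \sqrt{11}\right) - -2\right) = 4 \left(\left(-9 - i \sqrt{11}\right) + 2\right) = 4 \left(-7 - i \sqrt{11}\right) = -28 - 4 i \sqrt{11}$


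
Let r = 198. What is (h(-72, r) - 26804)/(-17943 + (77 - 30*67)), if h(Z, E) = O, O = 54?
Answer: 13375/9938 ≈ 1.3458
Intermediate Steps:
h(Z, E) = 54
(h(-72, r) - 26804)/(-17943 + (77 - 30*67)) = (54 - 26804)/(-17943 + (77 - 30*67)) = -26750/(-17943 + (77 - 2010)) = -26750/(-17943 - 1933) = -26750/(-19876) = -26750*(-1/19876) = 13375/9938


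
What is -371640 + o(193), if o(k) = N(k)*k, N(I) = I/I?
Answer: -371447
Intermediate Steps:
N(I) = 1
o(k) = k (o(k) = 1*k = k)
-371640 + o(193) = -371640 + 193 = -371447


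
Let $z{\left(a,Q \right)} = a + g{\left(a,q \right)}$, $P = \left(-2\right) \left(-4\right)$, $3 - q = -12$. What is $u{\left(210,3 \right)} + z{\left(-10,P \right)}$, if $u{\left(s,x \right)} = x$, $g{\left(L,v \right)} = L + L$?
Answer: $-27$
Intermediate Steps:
$q = 15$ ($q = 3 - -12 = 3 + 12 = 15$)
$g{\left(L,v \right)} = 2 L$
$P = 8$
$z{\left(a,Q \right)} = 3 a$ ($z{\left(a,Q \right)} = a + 2 a = 3 a$)
$u{\left(210,3 \right)} + z{\left(-10,P \right)} = 3 + 3 \left(-10\right) = 3 - 30 = -27$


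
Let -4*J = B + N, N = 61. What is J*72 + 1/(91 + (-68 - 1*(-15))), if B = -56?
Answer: -3419/38 ≈ -89.974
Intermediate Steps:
J = -5/4 (J = -(-56 + 61)/4 = -1/4*5 = -5/4 ≈ -1.2500)
J*72 + 1/(91 + (-68 - 1*(-15))) = -5/4*72 + 1/(91 + (-68 - 1*(-15))) = -90 + 1/(91 + (-68 + 15)) = -90 + 1/(91 - 53) = -90 + 1/38 = -3419/38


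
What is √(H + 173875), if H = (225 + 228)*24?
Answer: √184747 ≈ 429.82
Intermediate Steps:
H = 10872 (H = 453*24 = 10872)
√(H + 173875) = √(10872 + 173875) = √184747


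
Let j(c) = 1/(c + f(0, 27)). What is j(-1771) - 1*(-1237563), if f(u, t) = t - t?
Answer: 2191724072/1771 ≈ 1.2376e+6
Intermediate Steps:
f(u, t) = 0
j(c) = 1/c (j(c) = 1/(c + 0) = 1/c)
j(-1771) - 1*(-1237563) = 1/(-1771) - 1*(-1237563) = -1/1771 + 1237563 = 2191724072/1771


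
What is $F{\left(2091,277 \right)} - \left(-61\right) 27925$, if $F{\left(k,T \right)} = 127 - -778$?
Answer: $1704330$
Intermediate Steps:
$F{\left(k,T \right)} = 905$ ($F{\left(k,T \right)} = 127 + 778 = 905$)
$F{\left(2091,277 \right)} - \left(-61\right) 27925 = 905 - \left(-61\right) 27925 = 905 - -1703425 = 905 + 1703425 = 1704330$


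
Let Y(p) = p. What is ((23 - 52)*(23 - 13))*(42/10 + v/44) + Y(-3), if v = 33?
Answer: -2877/2 ≈ -1438.5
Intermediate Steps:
((23 - 52)*(23 - 13))*(42/10 + v/44) + Y(-3) = ((23 - 52)*(23 - 13))*(42/10 + 33/44) - 3 = (-29*10)*(42*(1/10) + 33*(1/44)) - 3 = -290*(21/5 + 3/4) - 3 = -290*99/20 - 3 = -2871/2 - 3 = -2877/2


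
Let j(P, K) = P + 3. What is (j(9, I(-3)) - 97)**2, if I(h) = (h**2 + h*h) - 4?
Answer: 7225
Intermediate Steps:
I(h) = -4 + 2*h**2 (I(h) = (h**2 + h**2) - 4 = 2*h**2 - 4 = -4 + 2*h**2)
j(P, K) = 3 + P
(j(9, I(-3)) - 97)**2 = ((3 + 9) - 97)**2 = (12 - 97)**2 = (-85)**2 = 7225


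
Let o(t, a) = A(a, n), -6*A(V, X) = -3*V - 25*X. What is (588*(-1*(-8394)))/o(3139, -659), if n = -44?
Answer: -29614032/3077 ≈ -9624.3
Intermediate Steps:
A(V, X) = V/2 + 25*X/6 (A(V, X) = -(-3*V - 25*X)/6 = -(-25*X - 3*V)/6 = V/2 + 25*X/6)
o(t, a) = -550/3 + a/2 (o(t, a) = a/2 + (25/6)*(-44) = a/2 - 550/3 = -550/3 + a/2)
(588*(-1*(-8394)))/o(3139, -659) = (588*(-1*(-8394)))/(-550/3 + (½)*(-659)) = (588*8394)/(-550/3 - 659/2) = 4935672/(-3077/6) = 4935672*(-6/3077) = -29614032/3077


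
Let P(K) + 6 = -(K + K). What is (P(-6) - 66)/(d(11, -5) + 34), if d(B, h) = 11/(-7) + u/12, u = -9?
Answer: -1680/887 ≈ -1.8940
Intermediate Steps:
P(K) = -6 - 2*K (P(K) = -6 - (K + K) = -6 - 2*K)
d(B, h) = -65/28 (d(B, h) = 11/(-7) - 9/12 = 11*(-⅐) - 9*1/12 = -11/7 - ¾ = -65/28)
(P(-6) - 66)/(d(11, -5) + 34) = ((-6 - 2*(-6)) - 66)/(-65/28 + 34) = ((-6 + 12) - 66)/(887/28) = (6 - 66)*(28/887) = -60*28/887 = -1680/887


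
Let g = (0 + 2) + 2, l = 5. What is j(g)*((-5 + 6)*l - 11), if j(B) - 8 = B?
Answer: -72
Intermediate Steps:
g = 4 (g = 2 + 2 = 4)
j(B) = 8 + B
j(g)*((-5 + 6)*l - 11) = (8 + 4)*((-5 + 6)*5 - 11) = 12*(1*5 - 11) = 12*(5 - 11) = 12*(-6) = -72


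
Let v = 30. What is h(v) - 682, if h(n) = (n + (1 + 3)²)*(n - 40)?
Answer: -1142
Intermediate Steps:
h(n) = (-40 + n)*(16 + n) (h(n) = (n + 4²)*(-40 + n) = (n + 16)*(-40 + n) = (16 + n)*(-40 + n) = (-40 + n)*(16 + n))
h(v) - 682 = (-640 + 30² - 24*30) - 682 = (-640 + 900 - 720) - 682 = -460 - 682 = -1142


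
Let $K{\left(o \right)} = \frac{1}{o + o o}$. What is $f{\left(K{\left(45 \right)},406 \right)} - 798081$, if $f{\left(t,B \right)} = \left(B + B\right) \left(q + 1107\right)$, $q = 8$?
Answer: $107299$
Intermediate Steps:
$K{\left(o \right)} = \frac{1}{o + o^{2}}$
$f{\left(t,B \right)} = 2230 B$ ($f{\left(t,B \right)} = \left(B + B\right) \left(8 + 1107\right) = 2 B 1115 = 2230 B$)
$f{\left(K{\left(45 \right)},406 \right)} - 798081 = 2230 \cdot 406 - 798081 = 905380 - 798081 = 107299$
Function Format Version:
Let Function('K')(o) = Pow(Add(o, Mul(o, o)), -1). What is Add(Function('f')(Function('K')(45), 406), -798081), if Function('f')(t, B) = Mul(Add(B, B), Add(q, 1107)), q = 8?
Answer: 107299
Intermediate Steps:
Function('K')(o) = Pow(Add(o, Pow(o, 2)), -1)
Function('f')(t, B) = Mul(2230, B) (Function('f')(t, B) = Mul(Add(B, B), Add(8, 1107)) = Mul(Mul(2, B), 1115) = Mul(2230, B))
Add(Function('f')(Function('K')(45), 406), -798081) = Add(Mul(2230, 406), -798081) = Add(905380, -798081) = 107299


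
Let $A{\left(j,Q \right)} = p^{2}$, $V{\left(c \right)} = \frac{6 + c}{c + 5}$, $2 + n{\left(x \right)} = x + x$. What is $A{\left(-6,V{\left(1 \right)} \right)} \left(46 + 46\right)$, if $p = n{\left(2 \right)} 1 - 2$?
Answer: $0$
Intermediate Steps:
$n{\left(x \right)} = -2 + 2 x$ ($n{\left(x \right)} = -2 + \left(x + x\right) = -2 + 2 x$)
$V{\left(c \right)} = \frac{6 + c}{5 + c}$
$p = 0$ ($p = \left(-2 + 2 \cdot 2\right) 1 - 2 = \left(-2 + 4\right) 1 - 2 = 2 \cdot 1 - 2 = 2 - 2 = 0$)
$A{\left(j,Q \right)} = 0$ ($A{\left(j,Q \right)} = 0^{2} = 0$)
$A{\left(-6,V{\left(1 \right)} \right)} \left(46 + 46\right) = 0 \left(46 + 46\right) = 0 \cdot 92 = 0$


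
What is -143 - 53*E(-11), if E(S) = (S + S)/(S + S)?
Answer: -196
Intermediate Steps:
E(S) = 1 (E(S) = (2*S)/((2*S)) = (2*S)*(1/(2*S)) = 1)
-143 - 53*E(-11) = -143 - 53*1 = -143 - 53 = -196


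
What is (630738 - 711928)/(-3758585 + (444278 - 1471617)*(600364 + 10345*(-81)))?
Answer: -40595/122036234187 ≈ -3.3265e-7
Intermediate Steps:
(630738 - 711928)/(-3758585 + (444278 - 1471617)*(600364 + 10345*(-81))) = -81190/(-3758585 - 1027339*(600364 - 837945)) = -81190/(-3758585 - 1027339*(-237581)) = -81190/(-3758585 + 244076226959) = -81190/244072468374 = -81190*1/244072468374 = -40595/122036234187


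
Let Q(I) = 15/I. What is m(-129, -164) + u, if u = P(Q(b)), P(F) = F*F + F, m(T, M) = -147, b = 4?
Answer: -2067/16 ≈ -129.19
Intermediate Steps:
P(F) = F + F² (P(F) = F² + F = F + F²)
u = 285/16 (u = (15/4)*(1 + 15/4) = (15*(¼))*(1 + 15*(¼)) = 15*(1 + 15/4)/4 = (15/4)*(19/4) = 285/16 ≈ 17.813)
m(-129, -164) + u = -147 + 285/16 = -2067/16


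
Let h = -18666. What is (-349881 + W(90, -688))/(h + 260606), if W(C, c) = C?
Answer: -349791/241940 ≈ -1.4458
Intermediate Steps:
(-349881 + W(90, -688))/(h + 260606) = (-349881 + 90)/(-18666 + 260606) = -349791/241940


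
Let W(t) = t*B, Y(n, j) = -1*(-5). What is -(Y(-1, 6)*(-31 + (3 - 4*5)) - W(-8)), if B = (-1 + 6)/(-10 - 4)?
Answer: 1700/7 ≈ 242.86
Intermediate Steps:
Y(n, j) = 5
B = -5/14 (B = 5/(-14) = 5*(-1/14) = -5/14 ≈ -0.35714)
W(t) = -5*t/14 (W(t) = t*(-5/14) = -5*t/14)
-(Y(-1, 6)*(-31 + (3 - 4*5)) - W(-8)) = -(5*(-31 + (3 - 4*5)) - (-5)*(-8)/14) = -(5*(-31 + (3 - 20)) - 1*20/7) = -(5*(-31 - 17) - 20/7) = -(5*(-48) - 20/7) = -(-240 - 20/7) = -1*(-1700/7) = 1700/7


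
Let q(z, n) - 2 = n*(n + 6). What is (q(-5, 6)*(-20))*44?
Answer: -65120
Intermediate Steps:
q(z, n) = 2 + n*(6 + n) (q(z, n) = 2 + n*(n + 6) = 2 + n*(6 + n))
(q(-5, 6)*(-20))*44 = ((2 + 6**2 + 6*6)*(-20))*44 = ((2 + 36 + 36)*(-20))*44 = (74*(-20))*44 = -1480*44 = -65120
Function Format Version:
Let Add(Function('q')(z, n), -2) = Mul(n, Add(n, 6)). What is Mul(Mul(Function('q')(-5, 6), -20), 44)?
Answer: -65120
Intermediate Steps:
Function('q')(z, n) = Add(2, Mul(n, Add(6, n))) (Function('q')(z, n) = Add(2, Mul(n, Add(n, 6))) = Add(2, Mul(n, Add(6, n))))
Mul(Mul(Function('q')(-5, 6), -20), 44) = Mul(Mul(Add(2, Pow(6, 2), Mul(6, 6)), -20), 44) = Mul(Mul(Add(2, 36, 36), -20), 44) = Mul(Mul(74, -20), 44) = Mul(-1480, 44) = -65120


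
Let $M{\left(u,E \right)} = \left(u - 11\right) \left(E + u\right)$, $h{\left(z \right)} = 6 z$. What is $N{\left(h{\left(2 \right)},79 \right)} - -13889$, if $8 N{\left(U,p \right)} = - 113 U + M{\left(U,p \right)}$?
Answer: $\frac{109847}{8} \approx 13731.0$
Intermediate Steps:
$M{\left(u,E \right)} = \left(-11 + u\right) \left(E + u\right)$
$N{\left(U,p \right)} = - \frac{31 U}{2} - \frac{11 p}{8} + \frac{U^{2}}{8} + \frac{U p}{8}$ ($N{\left(U,p \right)} = \frac{- 113 U + \left(U^{2} - 11 p - 11 U + p U\right)}{8} = \frac{- 113 U + \left(U^{2} - 11 p - 11 U + U p\right)}{8} = \frac{- 113 U + \left(U^{2} - 11 U - 11 p + U p\right)}{8} = \frac{U^{2} - 124 U - 11 p + U p}{8} = - \frac{31 U}{2} - \frac{11 p}{8} + \frac{U^{2}}{8} + \frac{U p}{8}$)
$N{\left(h{\left(2 \right)},79 \right)} - -13889 = \left(- \frac{31 \cdot 6 \cdot 2}{2} - \frac{869}{8} + \frac{\left(6 \cdot 2\right)^{2}}{8} + \frac{1}{8} \cdot 6 \cdot 2 \cdot 79\right) - -13889 = \left(\left(- \frac{31}{2}\right) 12 - \frac{869}{8} + \frac{12^{2}}{8} + \frac{1}{8} \cdot 12 \cdot 79\right) + 13889 = \left(-186 - \frac{869}{8} + \frac{1}{8} \cdot 144 + \frac{237}{2}\right) + 13889 = \left(-186 - \frac{869}{8} + 18 + \frac{237}{2}\right) + 13889 = - \frac{1265}{8} + 13889 = \frac{109847}{8}$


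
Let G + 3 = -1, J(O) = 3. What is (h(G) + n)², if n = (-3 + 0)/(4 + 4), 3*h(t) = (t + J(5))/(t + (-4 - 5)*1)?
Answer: 11881/97344 ≈ 0.12205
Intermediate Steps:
G = -4 (G = -3 - 1 = -4)
h(t) = (3 + t)/(3*(-9 + t)) (h(t) = ((t + 3)/(t + (-4 - 5)*1))/3 = ((3 + t)/(t - 9*1))/3 = ((3 + t)/(t - 9))/3 = ((3 + t)/(-9 + t))/3 = (3 + t)/(3*(-9 + t)))
n = -3/8 ≈ -0.37500
(h(G) + n)² = ((3 - 4)/(3*(-9 - 4)) - 3/8)² = ((⅓)*(-1)/(-13) - 3/8)² = ((⅓)*(-1/13)*(-1) - 3/8)² = (1/39 - 3/8)² = (-109/312)² = 11881/97344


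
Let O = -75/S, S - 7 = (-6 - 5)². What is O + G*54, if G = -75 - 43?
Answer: -815691/128 ≈ -6372.6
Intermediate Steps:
S = 128 (S = 7 + (-6 - 5)² = 7 + (-11)² = 7 + 121 = 128)
O = -75/128 ≈ -0.58594
G = -118
O + G*54 = -75/128 - 118*54 = -75/128 - 6372 = -815691/128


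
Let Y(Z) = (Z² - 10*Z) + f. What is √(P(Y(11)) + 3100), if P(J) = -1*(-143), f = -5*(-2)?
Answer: √3243 ≈ 56.947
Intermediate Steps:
f = 10
Y(Z) = 10 + Z² - 10*Z (Y(Z) = (Z² - 10*Z) + 10 = 10 + Z² - 10*Z)
P(J) = 143
√(P(Y(11)) + 3100) = √(143 + 3100) = √3243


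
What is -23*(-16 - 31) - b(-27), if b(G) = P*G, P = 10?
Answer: 1351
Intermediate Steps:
b(G) = 10*G
-23*(-16 - 31) - b(-27) = -23*(-16 - 31) - 10*(-27) = -23*(-47) - 1*(-270) = 1081 + 270 = 1351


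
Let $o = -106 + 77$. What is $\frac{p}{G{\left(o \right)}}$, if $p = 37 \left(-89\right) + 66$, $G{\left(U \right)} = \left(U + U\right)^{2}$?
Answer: $- \frac{3227}{3364} \approx -0.95927$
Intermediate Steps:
$o = -29$
$G{\left(U \right)} = 4 U^{2}$ ($G{\left(U \right)} = \left(2 U\right)^{2} = 4 U^{2}$)
$p = -3227$ ($p = -3293 + 66 = -3227$)
$\frac{p}{G{\left(o \right)}} = - \frac{3227}{4 \left(-29\right)^{2}} = - \frac{3227}{4 \cdot 841} = - \frac{3227}{3364}$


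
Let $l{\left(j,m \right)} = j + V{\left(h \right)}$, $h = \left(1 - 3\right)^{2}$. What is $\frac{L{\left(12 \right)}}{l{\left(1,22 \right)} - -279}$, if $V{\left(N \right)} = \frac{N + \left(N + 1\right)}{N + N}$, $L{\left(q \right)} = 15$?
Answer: $\frac{120}{2249} \approx 0.053357$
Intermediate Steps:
$h = 4$ ($h = \left(-2\right)^{2} = 4$)
$V{\left(N \right)} = \frac{1 + 2 N}{2 N}$ ($V{\left(N \right)} = \frac{N + \left(1 + N\right)}{2 N} = \left(1 + 2 N\right) \frac{1}{2 N} = \frac{1 + 2 N}{2 N}$)
$l{\left(j,m \right)} = \frac{9}{8} + j$ ($l{\left(j,m \right)} = j + \frac{\frac{1}{2} + 4}{4} = j + \frac{1}{4} \cdot \frac{9}{2} = j + \frac{9}{8} = \frac{9}{8} + j$)
$\frac{L{\left(12 \right)}}{l{\left(1,22 \right)} - -279} = \frac{15}{\left(\frac{9}{8} + 1\right) - -279} = \frac{15}{\frac{17}{8} + 279} = \frac{15}{\frac{2249}{8}} = 15 \cdot \frac{8}{2249} = \frac{120}{2249}$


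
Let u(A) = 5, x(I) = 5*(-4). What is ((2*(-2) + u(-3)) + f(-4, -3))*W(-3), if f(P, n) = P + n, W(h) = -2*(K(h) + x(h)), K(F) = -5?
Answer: -300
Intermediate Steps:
x(I) = -20
W(h) = 50 (W(h) = -2*(-5 - 20) = -2*(-25) = 50)
((2*(-2) + u(-3)) + f(-4, -3))*W(-3) = ((2*(-2) + 5) + (-4 - 3))*50 = ((-4 + 5) - 7)*50 = (1 - 7)*50 = -6*50 = -300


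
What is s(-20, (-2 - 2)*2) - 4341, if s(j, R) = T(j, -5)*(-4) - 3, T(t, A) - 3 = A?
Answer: -4336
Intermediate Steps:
T(t, A) = 3 + A
s(j, R) = 5 (s(j, R) = (3 - 5)*(-4) - 3 = -2*(-4) - 3 = 8 - 3 = 5)
s(-20, (-2 - 2)*2) - 4341 = 5 - 4341 = -4336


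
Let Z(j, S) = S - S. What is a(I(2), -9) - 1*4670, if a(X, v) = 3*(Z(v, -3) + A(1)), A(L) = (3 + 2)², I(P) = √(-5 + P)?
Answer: -4595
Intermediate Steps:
Z(j, S) = 0
A(L) = 25 (A(L) = 5² = 25)
a(X, v) = 75 (a(X, v) = 3*(0 + 25) = 3*25 = 75)
a(I(2), -9) - 1*4670 = 75 - 1*4670 = 75 - 4670 = -4595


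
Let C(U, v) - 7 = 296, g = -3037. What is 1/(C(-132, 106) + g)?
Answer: -1/2734 ≈ -0.00036576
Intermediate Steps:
C(U, v) = 303 (C(U, v) = 7 + 296 = 303)
1/(C(-132, 106) + g) = 1/(303 - 3037) = 1/(-2734) = -1/2734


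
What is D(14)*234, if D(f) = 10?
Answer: 2340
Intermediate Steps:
D(14)*234 = 10*234 = 2340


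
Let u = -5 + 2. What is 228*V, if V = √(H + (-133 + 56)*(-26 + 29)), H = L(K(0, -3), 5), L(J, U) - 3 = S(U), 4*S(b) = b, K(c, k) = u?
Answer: 114*I*√907 ≈ 3433.3*I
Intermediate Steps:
u = -3
K(c, k) = -3
S(b) = b/4
L(J, U) = 3 + U/4
H = 17/4 (H = 3 + (¼)*5 = 3 + 5/4 = 17/4 ≈ 4.2500)
V = I*√907/2 (V = √(17/4 + (-133 + 56)*(-26 + 29)) = √(17/4 - 77*3) = √(17/4 - 231) = √(-907/4) = I*√907/2 ≈ 15.058*I)
228*V = 228*(I*√907/2) = 114*I*√907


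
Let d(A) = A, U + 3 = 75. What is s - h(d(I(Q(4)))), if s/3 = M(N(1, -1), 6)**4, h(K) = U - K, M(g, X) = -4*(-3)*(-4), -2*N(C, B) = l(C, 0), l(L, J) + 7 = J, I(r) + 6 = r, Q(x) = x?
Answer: 15925174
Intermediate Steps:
U = 72 (U = -3 + 75 = 72)
I(r) = -6 + r
l(L, J) = -7 + J
N(C, B) = 7/2 (N(C, B) = -(-7 + 0)/2 = -1/2*(-7) = 7/2)
M(g, X) = -48 (M(g, X) = 12*(-4) = -48)
h(K) = 72 - K
s = 15925248 (s = 3*(-48)**4 = 3*5308416 = 15925248)
s - h(d(I(Q(4)))) = 15925248 - (72 - (-6 + 4)) = 15925248 - (72 - 1*(-2)) = 15925248 - (72 + 2) = 15925248 - 1*74 = 15925248 - 74 = 15925174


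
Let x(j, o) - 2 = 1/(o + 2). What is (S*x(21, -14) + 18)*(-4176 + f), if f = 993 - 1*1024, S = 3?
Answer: -399665/4 ≈ -99916.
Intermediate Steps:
x(j, o) = 2 + 1/(2 + o) (x(j, o) = 2 + 1/(o + 2) = 2 + 1/(2 + o))
f = -31 (f = 993 - 1024 = -31)
(S*x(21, -14) + 18)*(-4176 + f) = (3*((5 + 2*(-14))/(2 - 14)) + 18)*(-4176 - 31) = (3*((5 - 28)/(-12)) + 18)*(-4207) = (3*(-1/12*(-23)) + 18)*(-4207) = (3*(23/12) + 18)*(-4207) = (23/4 + 18)*(-4207) = (95/4)*(-4207) = -399665/4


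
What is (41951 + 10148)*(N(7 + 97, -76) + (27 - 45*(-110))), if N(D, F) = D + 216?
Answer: 275968403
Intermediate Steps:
N(D, F) = 216 + D
(41951 + 10148)*(N(7 + 97, -76) + (27 - 45*(-110))) = (41951 + 10148)*((216 + (7 + 97)) + (27 - 45*(-110))) = 52099*((216 + 104) + (27 + 4950)) = 52099*(320 + 4977) = 52099*5297 = 275968403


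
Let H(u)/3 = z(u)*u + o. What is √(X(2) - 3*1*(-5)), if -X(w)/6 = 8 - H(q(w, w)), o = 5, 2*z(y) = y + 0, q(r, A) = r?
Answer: √93 ≈ 9.6436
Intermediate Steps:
z(y) = y/2 (z(y) = (y + 0)/2 = y/2)
H(u) = 15 + 3*u²/2 (H(u) = 3*((u/2)*u + 5) = 3*(u²/2 + 5) = 3*(5 + u²/2) = 15 + 3*u²/2)
X(w) = 42 + 9*w² (X(w) = -6*(8 - (15 + 3*w²/2)) = -6*(8 + (-15 - 3*w²/2)) = -6*(-7 - 3*w²/2) = 42 + 9*w²)
√(X(2) - 3*1*(-5)) = √((42 + 9*2²) - 3*1*(-5)) = √((42 + 9*4) - 3*(-5)) = √((42 + 36) + 15) = √(78 + 15) = √93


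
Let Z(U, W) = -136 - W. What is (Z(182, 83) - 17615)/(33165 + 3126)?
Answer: -17834/36291 ≈ -0.49142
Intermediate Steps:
(Z(182, 83) - 17615)/(33165 + 3126) = ((-136 - 1*83) - 17615)/(33165 + 3126) = ((-136 - 83) - 17615)/36291 = (-219 - 17615)*(1/36291) = -17834*1/36291 = -17834/36291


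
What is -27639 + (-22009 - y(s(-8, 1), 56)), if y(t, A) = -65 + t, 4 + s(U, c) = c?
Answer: -49580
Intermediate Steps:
s(U, c) = -4 + c
-27639 + (-22009 - y(s(-8, 1), 56)) = -27639 + (-22009 - (-65 + (-4 + 1))) = -27639 + (-22009 - (-65 - 3)) = -27639 + (-22009 - 1*(-68)) = -27639 + (-22009 + 68) = -27639 - 21941 = -49580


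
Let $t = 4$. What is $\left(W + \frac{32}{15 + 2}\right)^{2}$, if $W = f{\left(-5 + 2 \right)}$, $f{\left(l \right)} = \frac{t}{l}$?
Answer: $\frac{784}{2601} \approx 0.30142$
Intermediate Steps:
$f{\left(l \right)} = \frac{4}{l}$
$W = - \frac{4}{3}$ ($W = \frac{4}{-5 + 2} = \frac{4}{-3} = 4 \left(- \frac{1}{3}\right) = - \frac{4}{3} \approx -1.3333$)
$\left(W + \frac{32}{15 + 2}\right)^{2} = \left(- \frac{4}{3} + \frac{32}{15 + 2}\right)^{2} = \left(- \frac{4}{3} + \frac{32}{17}\right)^{2} = \left(\frac{28}{51}\right)^{2} = \frac{784}{2601}$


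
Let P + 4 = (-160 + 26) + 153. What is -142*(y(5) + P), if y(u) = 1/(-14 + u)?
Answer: -19028/9 ≈ -2114.2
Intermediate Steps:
P = 15 (P = -4 + ((-160 + 26) + 153) = -4 + (-134 + 153) = -4 + 19 = 15)
-142*(y(5) + P) = -142*(1/(-14 + 5) + 15) = -142*(1/(-9) + 15) = -142*(-⅑ + 15) = -142*134/9 = -19028/9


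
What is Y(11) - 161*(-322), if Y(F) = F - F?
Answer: 51842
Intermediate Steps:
Y(F) = 0
Y(11) - 161*(-322) = 0 - 161*(-322) = 0 + 51842 = 51842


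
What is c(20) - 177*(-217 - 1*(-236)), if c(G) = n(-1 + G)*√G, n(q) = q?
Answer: -3363 + 38*√5 ≈ -3278.0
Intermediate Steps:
c(G) = √G*(-1 + G) (c(G) = (-1 + G)*√G = √G*(-1 + G))
c(20) - 177*(-217 - 1*(-236)) = √20*(-1 + 20) - 177*(-217 - 1*(-236)) = (2*√5)*19 - 177*(-217 + 236) = 38*√5 - 177*19 = 38*√5 - 3363 = -3363 + 38*√5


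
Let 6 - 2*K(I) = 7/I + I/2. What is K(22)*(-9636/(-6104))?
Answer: -25623/6104 ≈ -4.1977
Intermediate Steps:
K(I) = 3 - 7/(2*I) - I/4 (K(I) = 3 - (7/I + I/2)/2 = 3 - (I/2 + 7/I)/2 = 3 + (-7/(2*I) - I/4) = 3 - 7/(2*I) - I/4)
K(22)*(-9636/(-6104)) = (3 - 7/2/22 - ¼*22)*(-9636/(-6104)) = (3 - 7/2*1/22 - 11/2)*(-9636*(-1/6104)) = (3 - 7/44 - 11/2)*(2409/1526) = -117/44*2409/1526 = -25623/6104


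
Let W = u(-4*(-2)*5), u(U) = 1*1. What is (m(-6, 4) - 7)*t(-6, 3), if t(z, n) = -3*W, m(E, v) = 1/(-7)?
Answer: 150/7 ≈ 21.429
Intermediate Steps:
u(U) = 1
W = 1
m(E, v) = -⅐ (m(E, v) = 1*(-⅐) = -⅐)
t(z, n) = -3 (t(z, n) = -3*1 = -3)
(m(-6, 4) - 7)*t(-6, 3) = (-⅐ - 7)*(-3) = -50/7*(-3) = 150/7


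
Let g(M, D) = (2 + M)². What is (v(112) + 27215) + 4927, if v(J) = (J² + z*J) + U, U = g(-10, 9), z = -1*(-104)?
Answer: 56398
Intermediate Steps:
z = 104
U = 64 (U = (2 - 10)² = (-8)² = 64)
v(J) = 64 + J² + 104*J (v(J) = (J² + 104*J) + 64 = 64 + J² + 104*J)
(v(112) + 27215) + 4927 = ((64 + 112² + 104*112) + 27215) + 4927 = ((64 + 12544 + 11648) + 27215) + 4927 = (24256 + 27215) + 4927 = 51471 + 4927 = 56398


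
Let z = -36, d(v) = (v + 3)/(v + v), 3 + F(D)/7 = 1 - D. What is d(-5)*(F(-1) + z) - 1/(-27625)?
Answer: -237574/27625 ≈ -8.6000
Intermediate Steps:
F(D) = -14 - 7*D (F(D) = -21 + 7*(1 - D) = -21 + (7 - 7*D) = -14 - 7*D)
d(v) = (3 + v)/(2*v) (d(v) = (3 + v)/((2*v)) = (3 + v)*(1/(2*v)) = (3 + v)/(2*v))
d(-5)*(F(-1) + z) - 1/(-27625) = ((½)*(3 - 5)/(-5))*((-14 - 7*(-1)) - 36) - 1/(-27625) = ((½)*(-⅕)*(-2))*((-14 + 7) - 36) - 1*(-1/27625) = (-7 - 36)/5 + 1/27625 = (⅕)*(-43) + 1/27625 = -43/5 + 1/27625 = -237574/27625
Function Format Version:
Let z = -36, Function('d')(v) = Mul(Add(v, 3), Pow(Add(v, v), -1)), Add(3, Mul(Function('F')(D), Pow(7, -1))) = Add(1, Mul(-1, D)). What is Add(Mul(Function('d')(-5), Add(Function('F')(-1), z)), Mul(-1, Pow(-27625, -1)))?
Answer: Rational(-237574, 27625) ≈ -8.6000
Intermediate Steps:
Function('F')(D) = Add(-14, Mul(-7, D)) (Function('F')(D) = Add(-21, Mul(7, Add(1, Mul(-1, D)))) = Add(-21, Add(7, Mul(-7, D))) = Add(-14, Mul(-7, D)))
Function('d')(v) = Mul(Rational(1, 2), Pow(v, -1), Add(3, v)) (Function('d')(v) = Mul(Add(3, v), Pow(Mul(2, v), -1)) = Mul(Add(3, v), Mul(Rational(1, 2), Pow(v, -1))) = Mul(Rational(1, 2), Pow(v, -1), Add(3, v)))
Add(Mul(Function('d')(-5), Add(Function('F')(-1), z)), Mul(-1, Pow(-27625, -1))) = Add(Mul(Mul(Rational(1, 2), Pow(-5, -1), Add(3, -5)), Add(Add(-14, Mul(-7, -1)), -36)), Mul(-1, Pow(-27625, -1))) = Add(Mul(Mul(Rational(1, 2), Rational(-1, 5), -2), Add(Add(-14, 7), -36)), Mul(-1, Rational(-1, 27625))) = Add(Mul(Rational(1, 5), Add(-7, -36)), Rational(1, 27625)) = Add(Mul(Rational(1, 5), -43), Rational(1, 27625)) = Add(Rational(-43, 5), Rational(1, 27625)) = Rational(-237574, 27625)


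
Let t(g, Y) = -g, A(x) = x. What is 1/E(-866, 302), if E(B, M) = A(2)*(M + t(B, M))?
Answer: 1/2336 ≈ 0.00042808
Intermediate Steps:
E(B, M) = -2*B + 2*M (E(B, M) = 2*(M - B) = -2*B + 2*M)
1/E(-866, 302) = 1/(-2*(-866) + 2*302) = 1/(1732 + 604) = 1/2336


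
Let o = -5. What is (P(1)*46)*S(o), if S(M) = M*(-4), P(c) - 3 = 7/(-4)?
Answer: 1150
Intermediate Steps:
P(c) = 5/4 (P(c) = 3 + 7/(-4) = 3 + 7*(-¼) = 3 - 7/4 = 5/4)
S(M) = -4*M
(P(1)*46)*S(o) = ((5/4)*46)*(-4*(-5)) = (115/2)*20 = 1150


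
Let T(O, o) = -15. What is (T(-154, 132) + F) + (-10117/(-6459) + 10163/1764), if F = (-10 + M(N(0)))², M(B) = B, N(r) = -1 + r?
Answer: 430406287/3797892 ≈ 113.33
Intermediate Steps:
F = 121 (F = (-10 + (-1 + 0))² = (-10 - 1)² = (-11)² = 121)
(T(-154, 132) + F) + (-10117/(-6459) + 10163/1764) = (-15 + 121) + (-10117/(-6459) + 10163/1764) = 106 + (-10117*(-1/6459) + 10163*(1/1764)) = 106 + (10117/6459 + 10163/1764) = 106 + 27829735/3797892 = 430406287/3797892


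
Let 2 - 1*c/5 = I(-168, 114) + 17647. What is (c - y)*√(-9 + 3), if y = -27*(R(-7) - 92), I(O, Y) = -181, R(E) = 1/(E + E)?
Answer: -1257283*I*√6/14 ≈ -2.1998e+5*I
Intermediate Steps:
R(E) = 1/(2*E)
y = 34803/14 (y = -27*((½)/(-7) - 92) = -27*((½)*(-⅐) - 92) = -27*(-1/14 - 92) = -27*(-1289/14) = 34803/14 ≈ 2485.9)
c = -87320 (c = 10 - 5*(-181 + 17647) = 10 - 5*17466 = 10 - 87330 = -87320)
(c - y)*√(-9 + 3) = (-87320 - 1*34803/14)*√(-9 + 3) = (-87320 - 34803/14)*√(-6) = -1257283*I*√6/14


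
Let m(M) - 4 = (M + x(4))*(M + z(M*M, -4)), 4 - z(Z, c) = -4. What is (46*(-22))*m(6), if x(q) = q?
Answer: -145728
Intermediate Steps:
z(Z, c) = 8 (z(Z, c) = 4 - 1*(-4) = 4 + 4 = 8)
m(M) = 4 + (4 + M)*(8 + M) (m(M) = 4 + (M + 4)*(M + 8) = 4 + (4 + M)*(8 + M))
(46*(-22))*m(6) = (46*(-22))*(36 + 6**2 + 12*6) = -1012*(36 + 36 + 72) = -1012*144 = -145728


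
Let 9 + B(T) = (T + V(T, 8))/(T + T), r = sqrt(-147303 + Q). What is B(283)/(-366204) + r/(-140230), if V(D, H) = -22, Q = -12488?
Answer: 1611/69090488 - I*sqrt(159791)/140230 ≈ 2.3317e-5 - 0.0028506*I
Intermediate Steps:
r = I*sqrt(159791) (r = sqrt(-147303 - 12488) = sqrt(-159791) = I*sqrt(159791) ≈ 399.74*I)
B(T) = -9 + (-22 + T)/(2*T) (B(T) = -9 + (T - 22)/(T + T) = -9 + (-22 + T)/((2*T)) = -9 + (-22 + T)*(1/(2*T)) = -9 + (-22 + T)/(2*T))
B(283)/(-366204) + r/(-140230) = (-17/2 - 11/283)/(-366204) + (I*sqrt(159791))/(-140230) = (-17/2 - 11*1/283)*(-1/366204) + (I*sqrt(159791))*(-1/140230) = (-17/2 - 11/283)*(-1/366204) - I*sqrt(159791)/140230 = -4833/566*(-1/366204) - I*sqrt(159791)/140230 = 1611/69090488 - I*sqrt(159791)/140230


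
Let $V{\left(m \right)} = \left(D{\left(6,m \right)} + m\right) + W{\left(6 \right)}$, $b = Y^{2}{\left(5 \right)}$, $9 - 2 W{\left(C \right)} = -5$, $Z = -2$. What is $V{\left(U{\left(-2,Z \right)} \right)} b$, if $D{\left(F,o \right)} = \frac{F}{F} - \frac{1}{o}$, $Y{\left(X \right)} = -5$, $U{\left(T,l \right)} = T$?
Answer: $\frac{325}{2} \approx 162.5$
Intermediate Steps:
$W{\left(C \right)} = 7$ ($W{\left(C \right)} = \frac{9}{2} - - \frac{5}{2} = \frac{9}{2} + \frac{5}{2} = 7$)
$D{\left(F,o \right)} = 1 - \frac{1}{o}$
$b = 25$ ($b = \left(-5\right)^{2} = 25$)
$V{\left(m \right)} = 7 + m + \frac{-1 + m}{m}$ ($V{\left(m \right)} = \left(\frac{-1 + m}{m} + m\right) + 7 = \left(m + \frac{-1 + m}{m}\right) + 7 = 7 + m + \frac{-1 + m}{m}$)
$V{\left(U{\left(-2,Z \right)} \right)} b = \left(8 - 2 - \frac{1}{-2}\right) 25 = \left(8 - 2 - - \frac{1}{2}\right) 25 = \left(8 - 2 + \frac{1}{2}\right) 25 = \frac{13}{2} \cdot 25 = \frac{325}{2}$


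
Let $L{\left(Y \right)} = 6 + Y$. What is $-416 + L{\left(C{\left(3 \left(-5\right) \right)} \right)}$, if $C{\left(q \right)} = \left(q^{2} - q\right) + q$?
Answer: $-185$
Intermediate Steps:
$C{\left(q \right)} = q^{2}$
$-416 + L{\left(C{\left(3 \left(-5\right) \right)} \right)} = -416 + \left(6 + \left(3 \left(-5\right)\right)^{2}\right) = -416 + \left(6 + \left(-15\right)^{2}\right) = -416 + \left(6 + 225\right) = -416 + 231 = -185$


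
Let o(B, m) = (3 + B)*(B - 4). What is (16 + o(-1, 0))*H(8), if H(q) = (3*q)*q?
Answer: 1152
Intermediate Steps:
o(B, m) = (-4 + B)*(3 + B) (o(B, m) = (3 + B)*(-4 + B) = (-4 + B)*(3 + B))
H(q) = 3*q²
(16 + o(-1, 0))*H(8) = (16 + (-12 + (-1)² - 1*(-1)))*(3*8²) = (16 + (-12 + 1 + 1))*(3*64) = (16 - 10)*192 = 6*192 = 1152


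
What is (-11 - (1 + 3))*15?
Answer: -225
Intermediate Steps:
(-11 - (1 + 3))*15 = (-11 - 1*4)*15 = (-11 - 4)*15 = -15*15 = -225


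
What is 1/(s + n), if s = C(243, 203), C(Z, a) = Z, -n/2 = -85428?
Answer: 1/171099 ≈ 5.8446e-6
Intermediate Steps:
n = 170856 (n = -2*(-85428) = 170856)
s = 243
1/(s + n) = 1/(243 + 170856) = 1/171099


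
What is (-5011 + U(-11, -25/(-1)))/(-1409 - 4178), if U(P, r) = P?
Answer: 5022/5587 ≈ 0.89887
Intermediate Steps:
(-5011 + U(-11, -25/(-1)))/(-1409 - 4178) = (-5011 - 11)/(-1409 - 4178) = -5022/(-5587) = -5022*(-1/5587) = 5022/5587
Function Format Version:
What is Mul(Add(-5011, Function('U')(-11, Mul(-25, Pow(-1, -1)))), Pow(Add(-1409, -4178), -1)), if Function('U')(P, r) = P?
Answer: Rational(5022, 5587) ≈ 0.89887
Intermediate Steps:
Mul(Add(-5011, Function('U')(-11, Mul(-25, Pow(-1, -1)))), Pow(Add(-1409, -4178), -1)) = Mul(Add(-5011, -11), Pow(Add(-1409, -4178), -1)) = Mul(-5022, Pow(-5587, -1)) = Mul(-5022, Rational(-1, 5587)) = Rational(5022, 5587)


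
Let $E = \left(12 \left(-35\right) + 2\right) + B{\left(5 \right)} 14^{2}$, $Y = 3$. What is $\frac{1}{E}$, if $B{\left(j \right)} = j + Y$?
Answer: $\frac{1}{1150} \approx 0.00086956$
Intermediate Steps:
$B{\left(j \right)} = 3 + j$ ($B{\left(j \right)} = j + 3 = 3 + j$)
$E = 1150$ ($E = \left(12 \left(-35\right) + 2\right) + \left(3 + 5\right) 14^{2} = \left(-420 + 2\right) + 8 \cdot 196 = -418 + 1568 = 1150$)
$\frac{1}{E} = \frac{1}{1150}$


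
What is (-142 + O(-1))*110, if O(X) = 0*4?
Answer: -15620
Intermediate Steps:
O(X) = 0
(-142 + O(-1))*110 = (-142 + 0)*110 = -142*110 = -15620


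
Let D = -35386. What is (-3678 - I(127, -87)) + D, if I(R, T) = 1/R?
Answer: -4961129/127 ≈ -39064.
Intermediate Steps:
(-3678 - I(127, -87)) + D = (-3678 - 1/127) - 35386 = -467107/127 - 35386 = -4961129/127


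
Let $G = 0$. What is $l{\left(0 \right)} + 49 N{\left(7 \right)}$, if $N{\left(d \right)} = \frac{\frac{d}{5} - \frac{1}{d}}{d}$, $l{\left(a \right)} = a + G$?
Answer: $\frac{44}{5} \approx 8.8$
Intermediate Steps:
$l{\left(a \right)} = a$ ($l{\left(a \right)} = a + 0 = a$)
$N{\left(d \right)} = \frac{- \frac{1}{d} + \frac{d}{5}}{d}$ ($N{\left(d \right)} = \frac{d \frac{1}{5} - \frac{1}{d}}{d} = \frac{\frac{d}{5} - \frac{1}{d}}{d} = \frac{- \frac{1}{d} + \frac{d}{5}}{d}$)
$l{\left(0 \right)} + 49 N{\left(7 \right)} = 0 + 49 \left(\frac{1}{5} - \frac{1}{49}\right) = 0 + 49 \cdot \frac{44}{245} = 0 + \frac{44}{5} = \frac{44}{5}$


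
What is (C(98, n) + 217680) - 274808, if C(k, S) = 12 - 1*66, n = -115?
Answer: -57182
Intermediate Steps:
C(k, S) = -54 (C(k, S) = 12 - 66 = -54)
(C(98, n) + 217680) - 274808 = (-54 + 217680) - 274808 = 217626 - 274808 = -57182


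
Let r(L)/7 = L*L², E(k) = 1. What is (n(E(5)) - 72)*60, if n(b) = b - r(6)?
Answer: -94980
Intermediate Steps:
r(L) = 7*L³ (r(L) = 7*(L*L²) = 7*L³)
n(b) = -1512 + b (n(b) = b - 7*6³ = b - 7*216 = b - 1*1512 = b - 1512 = -1512 + b)
(n(E(5)) - 72)*60 = ((-1512 + 1) - 72)*60 = (-1511 - 72)*60 = -1583*60 = -94980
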